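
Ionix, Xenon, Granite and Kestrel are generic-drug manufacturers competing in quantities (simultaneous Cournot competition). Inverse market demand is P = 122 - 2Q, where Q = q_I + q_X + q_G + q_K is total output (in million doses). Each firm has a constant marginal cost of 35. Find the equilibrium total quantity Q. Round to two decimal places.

A representative firm's profit is π_i = q_i(122 - 2Q) - 35q_i.
Setting ∂π_i/∂q_i = 0 with rivals' quantities fixed: 87 - 4q_i - 2·Σ_{j≠i} q_j = 0.
By symmetry each firm produces the same amount; substituting Σ_{j≠i} q_j = 3q_i yields q_i = 87/10.
Total output Q = 87/10 + 87/10 + 87/10 + 87/10 = 174/5.

34.80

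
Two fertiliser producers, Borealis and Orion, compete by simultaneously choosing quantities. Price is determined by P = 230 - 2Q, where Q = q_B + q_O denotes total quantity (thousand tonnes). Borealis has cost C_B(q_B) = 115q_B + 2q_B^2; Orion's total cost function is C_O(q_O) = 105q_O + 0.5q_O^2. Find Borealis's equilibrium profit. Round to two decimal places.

326.00

Borealis's profit: π_B = (230 - 2Q)q_B - (115q_B + 2q_B²). Setting ∂π_B/∂q_B = 0: 115 - 8q_B - 2(q_O) = 0.
Orion's profit: π_O = (230 - 2Q)q_O - (105q_O + (1/2)q_O²). Setting ∂π_O/∂q_O = 0: 125 - 5q_O - 2(q_B) = 0.
Best responses: q_B = (115 - 2q_O)/8, q_O = (125 - 2q_B)/5.
Solving the pair: q_B = 325/36, q_O = 385/18.
Price P = 230 - 2·(365/12) = 1015/6.
Borealis's profit: (1015/6)·(325/36) - 115·(325/36) - 2(325/36)² = 326.0031.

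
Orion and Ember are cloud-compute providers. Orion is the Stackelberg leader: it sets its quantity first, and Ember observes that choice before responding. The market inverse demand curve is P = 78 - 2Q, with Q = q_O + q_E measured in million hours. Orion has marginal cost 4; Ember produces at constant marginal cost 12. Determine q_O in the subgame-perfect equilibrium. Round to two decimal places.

The follower Ember best-responds to any q_O: π_E = (78 - 2Q)q_E - 12q_E.
∂π_E/∂q_E = 66 - 2q_O - 4q_E = 0 gives the reaction function q_E = (66 - 2q_O)/4.
The leader anticipates this reaction. Substituting into P = 78 - 2Q gives P = 45 - q_O, so π_O = (45 - q_O)q_O - 4q_O.
Maximising: ∂π_O/∂q_O = 41 - 2q_O = 0, giving q_O = 41/2.
Then q_E = (66 - 2·(41/2))/4 = 25/4.

20.50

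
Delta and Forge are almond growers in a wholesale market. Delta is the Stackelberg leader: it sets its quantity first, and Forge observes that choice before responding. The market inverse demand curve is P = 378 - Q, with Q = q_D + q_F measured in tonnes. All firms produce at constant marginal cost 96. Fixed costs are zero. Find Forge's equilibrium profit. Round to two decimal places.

Solve by backward induction. Given q_D, the follower Forge maximises π_F = (378 - q_D - q_F)q_F - 96q_F.
Setting the follower's marginal profit to zero, 282 - q_D - 2q_F = 0, i.e. q_F = (282 - q_D)/2.
The leader anticipates this reaction. Substituting into P = 378 - Q gives P = 237 - (1/2)q_D, so π_D = (237 - (1/2)q_D)q_D - 96q_D.
Maximising: ∂π_D/∂q_D = 141 - q_D = 0, giving q_D = 141.
Then q_F = (282 - 141)/2 = 141/2.
Price P = 378 - 423/2 = 333/2.
Forge's profit: (333/2 - 96)·(141/2) = 4970.2500.

4970.25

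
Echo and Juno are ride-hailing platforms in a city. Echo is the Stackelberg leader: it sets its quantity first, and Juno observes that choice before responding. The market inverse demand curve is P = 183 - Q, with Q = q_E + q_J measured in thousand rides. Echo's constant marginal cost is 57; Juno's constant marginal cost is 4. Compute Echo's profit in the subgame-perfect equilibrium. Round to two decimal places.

666.13

Solve by backward induction. Given q_E, the follower Juno maximises π_J = (183 - q_E - q_J)q_J - 4q_J.
Follower FOC: 179 - q_E - 2q_J = 0, so q_J(q_E) = (179 - q_E)/2.
Echo substitutes q_J(q_E) into its own profit: π_E = q_E(183 - q_E - (179 - q_E)/2) - 57q_E = (187/2 - (1/2)q_E)q_E - 57q_E.
Maximising: ∂π_E/∂q_E = 73/2 - q_E = 0, giving q_E = 73/2.
Then q_J = (179 - 73/2)/2 = 285/4.
Price P = 183 - 431/4 = 301/4.
Echo's profit: (301/4 - 57)·(73/2) = 666.1250.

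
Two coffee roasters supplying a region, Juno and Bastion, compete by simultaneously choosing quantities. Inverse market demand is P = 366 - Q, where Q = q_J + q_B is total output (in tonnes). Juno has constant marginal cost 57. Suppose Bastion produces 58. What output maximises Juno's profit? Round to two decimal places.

125.50

With the rival's output fixed at 58, Juno's profit is π_J = (366 - 58 - q_J)q_J - (57q_J) = (308 - q_J)q_J - (57q_J).
∂π_J/∂q_J = 251 - 2q_J = 0, so q_J = 251/2.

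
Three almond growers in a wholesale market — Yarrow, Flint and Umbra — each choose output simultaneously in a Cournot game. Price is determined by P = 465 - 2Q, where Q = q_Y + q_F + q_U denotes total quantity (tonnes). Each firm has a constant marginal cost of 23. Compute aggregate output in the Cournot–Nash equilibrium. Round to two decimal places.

A representative firm's profit is π_i = q_i(465 - 2Q) - 23q_i.
First-order condition (treating rivals' output as given): 442 - 4q_i - 2·Σ_{j≠i} q_j = 0.
With identical firms every q_j equals q_i, so Σ_{j≠i} q_j = 2q_i and 442 = 8q_i, giving q_i = 221/4.
Total output Q = 221/4 + 221/4 + 221/4 = 663/4.

165.75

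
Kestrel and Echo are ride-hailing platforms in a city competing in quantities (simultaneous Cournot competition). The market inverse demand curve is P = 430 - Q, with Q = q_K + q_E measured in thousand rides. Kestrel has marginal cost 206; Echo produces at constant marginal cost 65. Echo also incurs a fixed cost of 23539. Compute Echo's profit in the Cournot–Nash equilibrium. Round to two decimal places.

Kestrel's profit: π_K = (430 - Q)q_K - (206q_K). Setting ∂π_K/∂q_K = 0: 224 - 2q_K - (q_E) = 0.
Echo's first-order condition: 365 - 2q_E - (q_K) = 0.
Best responses: q_K = (224 - q_E)/2, q_E = (365 - q_K)/2.
Substituting one into the other gives q_K = 83/3 and q_E = 506/3.
Price P = 430 - 589/3 = 701/3.
Echo's profit: (701/3 - 65)·(506/3) - 23539 = 4909.4444.

4909.44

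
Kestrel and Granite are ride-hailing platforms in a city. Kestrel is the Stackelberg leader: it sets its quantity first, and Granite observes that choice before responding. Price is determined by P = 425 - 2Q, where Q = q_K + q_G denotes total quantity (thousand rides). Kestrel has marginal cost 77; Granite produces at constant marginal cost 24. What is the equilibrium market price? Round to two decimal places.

150.75

Solve by backward induction. Given q_K, the follower Granite maximises π_G = (425 - 2q_K - 2q_G)q_G - 24q_G.
Setting the follower's marginal profit to zero, 401 - 2q_K - 4q_G = 0, i.e. q_G = (401 - 2q_K)/4.
Kestrel substitutes q_G(q_K) into its own profit: π_K = q_K(425 - 2q_K - (401 - 2q_K)/2) - 77q_K = (449/2 - q_K)q_K - 77q_K.
Maximising: ∂π_K/∂q_K = 295/2 - 2q_K = 0, giving q_K = 295/4.
Then q_G = (401 - 2·(295/4))/4 = 507/8.
Total output Q = 1097/8, so price P = 425 - 2·(1097/8) = 603/4.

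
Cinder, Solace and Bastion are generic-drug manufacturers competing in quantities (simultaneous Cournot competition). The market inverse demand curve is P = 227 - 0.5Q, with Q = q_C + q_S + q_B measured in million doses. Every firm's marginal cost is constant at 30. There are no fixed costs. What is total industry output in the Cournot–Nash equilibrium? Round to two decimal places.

Each firm earns π_i = (227 - 0.5Q)q_i - 30q_i.
Setting ∂π_i/∂q_i = 0 with rivals' quantities fixed: 197 - q_i - (1/2)·Σ_{j≠i} q_j = 0.
By symmetry each firm produces the same amount; substituting Σ_{j≠i} q_j = 2q_i yields q_i = 197/2.
Total output Q = 197/2 + 197/2 + 197/2 = 591/2.

295.50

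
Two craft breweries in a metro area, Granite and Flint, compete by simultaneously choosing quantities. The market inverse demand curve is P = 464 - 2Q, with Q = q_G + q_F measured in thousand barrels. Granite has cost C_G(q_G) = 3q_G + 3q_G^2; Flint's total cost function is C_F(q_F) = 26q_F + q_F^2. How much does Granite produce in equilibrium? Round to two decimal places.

33.75

Granite's profit: π_G = (464 - 2Q)q_G - (3q_G + 3q_G²). Setting ∂π_G/∂q_G = 0: 461 - 10q_G - 2(q_F) = 0.
Flint's first-order condition: 438 - 6q_F - 2(q_G) = 0.
Rearranging gives the reaction functions q_G = (461 - 2q_F)/10 and q_F = (438 - 2q_G)/6.
Solving the pair: q_G = 135/4, q_F = 247/4.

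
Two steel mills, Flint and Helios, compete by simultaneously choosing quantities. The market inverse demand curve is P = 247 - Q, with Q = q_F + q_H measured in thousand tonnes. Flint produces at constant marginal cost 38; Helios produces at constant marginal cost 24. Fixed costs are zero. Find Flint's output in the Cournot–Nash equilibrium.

65

Flint's profit: π_F = (247 - Q)q_F - (38q_F). Setting ∂π_F/∂q_F = 0: 209 - 2q_F - (q_H) = 0.
Helios's profit: π_H = (247 - Q)q_H - (24q_H). Setting ∂π_H/∂q_H = 0: 223 - 2q_H - (q_F) = 0.
Rearranging gives the reaction functions q_F = (209 - q_H)/2 and q_H = (223 - q_F)/2.
Substituting one into the other gives q_F = 65 and q_H = 79.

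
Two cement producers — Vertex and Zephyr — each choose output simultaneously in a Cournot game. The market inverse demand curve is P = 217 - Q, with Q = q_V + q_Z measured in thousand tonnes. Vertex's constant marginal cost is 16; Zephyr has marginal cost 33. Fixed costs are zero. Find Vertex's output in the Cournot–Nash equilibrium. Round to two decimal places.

Vertex's profit: π_V = (217 - Q)q_V - (16q_V). Setting ∂π_V/∂q_V = 0: 201 - 2q_V - (q_Z) = 0.
Zephyr's profit: π_Z = (217 - Q)q_Z - (33q_Z). Setting ∂π_Z/∂q_Z = 0: 184 - 2q_Z - (q_V) = 0.
Best responses: q_V = (201 - q_Z)/2, q_Z = (184 - q_V)/2.
Substituting one into the other gives q_V = 218/3 and q_Z = 167/3.

72.67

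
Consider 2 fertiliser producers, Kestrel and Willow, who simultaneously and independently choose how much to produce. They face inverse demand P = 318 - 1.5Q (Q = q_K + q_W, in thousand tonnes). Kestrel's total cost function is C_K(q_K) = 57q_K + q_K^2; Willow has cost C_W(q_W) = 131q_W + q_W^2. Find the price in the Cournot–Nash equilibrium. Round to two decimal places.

Kestrel's profit: π_K = (318 - 1.5Q)q_K - (57q_K + q_K²). Setting ∂π_K/∂q_K = 0: 261 - 5q_K - (3/2)(q_W) = 0.
Willow's first-order condition: 187 - 5q_W - (3/2)(q_K) = 0.
Best responses: q_K = (261 - (3/2)q_W)/5, q_W = (187 - (3/2)q_K)/5.
Solving the pair: q_K = 45.0330, q_W = 23.8901.
Total output Q = 896/13, so price P = 318 - (3/2)·(896/13) = 214.6154.

214.62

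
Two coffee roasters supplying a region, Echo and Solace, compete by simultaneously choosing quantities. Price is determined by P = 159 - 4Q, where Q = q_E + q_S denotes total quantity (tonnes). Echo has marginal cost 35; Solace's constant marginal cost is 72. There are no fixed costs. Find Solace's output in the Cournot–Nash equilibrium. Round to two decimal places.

Echo's profit: π_E = (159 - 4Q)q_E - (35q_E). Setting ∂π_E/∂q_E = 0: 124 - 8q_E - 4(q_S) = 0.
Solace's first-order condition: 87 - 8q_S - 4(q_E) = 0.
So q_E = (124 - 4q_S)/8 and q_S = (87 - 4q_E)/8.
Solving the pair: q_E = 161/12, q_S = 25/6.

4.17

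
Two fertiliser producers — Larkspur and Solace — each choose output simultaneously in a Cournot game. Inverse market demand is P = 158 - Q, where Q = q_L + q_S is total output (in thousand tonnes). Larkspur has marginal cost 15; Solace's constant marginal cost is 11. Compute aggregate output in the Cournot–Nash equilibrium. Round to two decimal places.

96.67

Larkspur's profit: π_L = (158 - Q)q_L - (15q_L). Setting ∂π_L/∂q_L = 0: 143 - 2q_L - (q_S) = 0.
Solace's first-order condition: 147 - 2q_S - (q_L) = 0.
Best responses: q_L = (143 - q_S)/2, q_S = (147 - q_L)/2.
Solving the pair: q_L = 139/3, q_S = 151/3.
Total output Q = 139/3 + 151/3 = 290/3.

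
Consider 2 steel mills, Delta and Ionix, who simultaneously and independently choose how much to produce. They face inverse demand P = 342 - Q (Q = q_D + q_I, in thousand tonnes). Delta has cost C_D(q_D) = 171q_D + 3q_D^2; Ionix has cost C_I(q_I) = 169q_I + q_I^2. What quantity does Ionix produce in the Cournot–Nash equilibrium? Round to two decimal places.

Delta's profit: π_D = (342 - Q)q_D - (171q_D + 3q_D²). Setting ∂π_D/∂q_D = 0: 171 - 8q_D - (q_I) = 0.
Ionix's first-order condition: 173 - 4q_I - (q_D) = 0.
So q_D = (171 - q_I)/8 and q_I = (173 - q_D)/4.
Solving the pair: q_D = 511/31, q_I = 1213/31.

39.13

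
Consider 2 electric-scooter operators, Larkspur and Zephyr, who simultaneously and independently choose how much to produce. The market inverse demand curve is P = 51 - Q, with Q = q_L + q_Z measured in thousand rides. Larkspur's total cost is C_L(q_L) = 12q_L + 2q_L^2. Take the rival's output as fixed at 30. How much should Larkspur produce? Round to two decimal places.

1.50

With the rival's output fixed at 30, Larkspur's profit is π_L = (51 - 30 - q_L)q_L - (12q_L + 2q_L²) = (21 - q_L)q_L - (12q_L + 2q_L²).
∂π_L/∂q_L = 9 - 6q_L = 0, so q_L = 3/2.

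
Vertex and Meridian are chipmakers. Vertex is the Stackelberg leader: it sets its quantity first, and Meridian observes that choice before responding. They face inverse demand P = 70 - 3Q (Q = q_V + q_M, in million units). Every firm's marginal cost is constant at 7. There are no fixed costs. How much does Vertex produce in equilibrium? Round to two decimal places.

10.50

Solve by backward induction. Given q_V, the follower Meridian maximises π_M = (70 - 3q_V - 3q_M)q_M - 7q_M.
Follower FOC: 63 - 3q_V - 6q_M = 0, so q_M(q_V) = (63 - 3q_V)/6.
The leader anticipates this reaction. Substituting into P = 70 - 3Q gives P = 77/2 - (3/2)q_V, so π_V = (77/2 - (3/2)q_V)q_V - 7q_V.
The leader's first-order condition 63/2 - 3q_V = 0 yields q_V = 21/2.
Then q_M = (63 - 3·(21/2))/6 = 21/4.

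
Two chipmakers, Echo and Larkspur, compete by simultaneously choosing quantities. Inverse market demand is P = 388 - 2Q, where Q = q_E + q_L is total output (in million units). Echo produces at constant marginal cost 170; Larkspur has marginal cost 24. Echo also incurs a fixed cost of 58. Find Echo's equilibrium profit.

Echo's profit: π_E = (388 - 2Q)q_E - (170q_E). Setting ∂π_E/∂q_E = 0: 218 - 4q_E - 2(q_L) = 0.
Larkspur's profit: π_L = (388 - 2Q)q_L - (24q_L). Setting ∂π_L/∂q_L = 0: 364 - 4q_L - 2(q_E) = 0.
Rearranging gives the reaction functions q_E = (218 - 2q_L)/4 and q_L = (364 - 2q_E)/4.
Substituting one into the other gives q_E = 12 and q_L = 85.
Price P = 388 - 2·97 = 194.
Echo's profit: (194 - 170)·12 - 58 = 230.

230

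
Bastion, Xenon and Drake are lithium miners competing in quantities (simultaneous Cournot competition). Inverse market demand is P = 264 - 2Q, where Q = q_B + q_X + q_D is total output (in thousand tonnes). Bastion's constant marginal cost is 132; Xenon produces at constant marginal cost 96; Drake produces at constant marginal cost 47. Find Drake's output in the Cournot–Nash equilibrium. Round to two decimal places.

Bastion's profit: π_B = (264 - 2Q)q_B - (132q_B). Setting ∂π_B/∂q_B = 0: 132 - 4q_B - 2(q_X + q_D) = 0.
Xenon's first-order condition: 168 - 4q_X - 2(q_B + q_D) = 0.
Drake's profit: π_D = (264 - 2Q)q_D - (47q_D). Setting ∂π_D/∂q_D = 0: 217 - 4q_D - 2(q_B + q_X) = 0.
Adding the 3 first-order conditions: 517 − 8Q = 0, so Q = 517/8.
Back-substituting: q_B = (132 − 517/4)/2 = 11/8, q_X = (168 − 517/4)/2 = 155/8, q_D = (217 − 517/4)/2 = 351/8.

43.88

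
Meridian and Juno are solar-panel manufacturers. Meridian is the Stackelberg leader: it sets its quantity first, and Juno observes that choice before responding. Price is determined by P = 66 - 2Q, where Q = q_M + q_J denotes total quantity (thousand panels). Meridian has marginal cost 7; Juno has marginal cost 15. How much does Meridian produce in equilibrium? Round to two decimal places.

16.75

The follower Juno best-responds to any q_M: π_J = (66 - 2Q)q_J - 15q_J.
∂π_J/∂q_J = 51 - 2q_M - 4q_J = 0 gives the reaction function q_J = (51 - 2q_M)/4.
The leader anticipates this reaction. Substituting into P = 66 - 2Q gives P = 81/2 - q_M, so π_M = (81/2 - q_M)q_M - 7q_M.
Leader FOC: 67/2 - 2q_M = 0, so q_M = 67/4.
Then q_J = (51 - 2·(67/4))/4 = 35/8.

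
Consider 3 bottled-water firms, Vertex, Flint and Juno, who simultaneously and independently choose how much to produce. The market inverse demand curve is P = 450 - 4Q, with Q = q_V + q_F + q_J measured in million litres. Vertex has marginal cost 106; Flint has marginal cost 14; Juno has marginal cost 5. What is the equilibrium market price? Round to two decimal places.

143.75

Vertex's profit: π_V = (450 - 4Q)q_V - (106q_V). Setting ∂π_V/∂q_V = 0: 344 - 8q_V - 4(q_F + q_J) = 0.
Flint's first-order condition: 436 - 8q_F - 4(q_V + q_J) = 0.
Juno's first-order condition: 445 - 8q_J - 4(q_V + q_F) = 0.
Summing all 3 equations gives 1225 − 16Q = 0, hence Q = 1225/16.
Back-substituting: q_V = (344 − 1225/4)/4 = 151/16, q_F = (436 − 1225/4)/4 = 519/16, q_J = (445 − 1225/4)/4 = 555/16.
Total output Q = 1225/16, so price P = 450 - 4·(1225/16) = 575/4.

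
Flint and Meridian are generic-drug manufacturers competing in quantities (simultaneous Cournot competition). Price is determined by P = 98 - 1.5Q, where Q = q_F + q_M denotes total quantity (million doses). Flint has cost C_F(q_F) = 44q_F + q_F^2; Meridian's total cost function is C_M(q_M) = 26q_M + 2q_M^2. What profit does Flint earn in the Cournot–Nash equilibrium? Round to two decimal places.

Flint's profit: π_F = (98 - 1.5Q)q_F - (44q_F + q_F²). Setting ∂π_F/∂q_F = 0: 54 - 5q_F - (3/2)(q_M) = 0.
Meridian's first-order condition: 72 - 7q_M - (3/2)(q_F) = 0.
Best responses: q_F = (54 - (3/2)q_M)/5, q_M = (72 - (3/2)q_F)/7.
Solving the pair: q_F = 1080/131, q_M = 1116/131.
Price P = 98 - (3/2)·16.7634 = 72.8550.
Flint's profit: 72.8550·(1080/131) - 44·(1080/131) - (1080/131)² = 169.9202.

169.92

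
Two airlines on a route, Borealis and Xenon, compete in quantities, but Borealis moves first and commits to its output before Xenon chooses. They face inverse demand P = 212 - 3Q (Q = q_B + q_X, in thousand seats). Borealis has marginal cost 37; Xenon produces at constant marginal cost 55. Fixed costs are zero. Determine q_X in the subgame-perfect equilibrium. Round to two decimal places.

10.08

The follower Xenon best-responds to any q_B: π_X = (212 - 3Q)q_X - 55q_X.
Setting the follower's marginal profit to zero, 157 - 3q_B - 6q_X = 0, i.e. q_X = (157 - 3q_B)/6.
Borealis substitutes q_X(q_B) into its own profit: π_B = q_B(212 - 3q_B - (157 - 3q_B)/2) - 37q_B = (267/2 - (3/2)q_B)q_B - 37q_B.
Maximising: ∂π_B/∂q_B = 193/2 - 3q_B = 0, giving q_B = 193/6.
Then q_X = (157 - 3·(193/6))/6 = 121/12.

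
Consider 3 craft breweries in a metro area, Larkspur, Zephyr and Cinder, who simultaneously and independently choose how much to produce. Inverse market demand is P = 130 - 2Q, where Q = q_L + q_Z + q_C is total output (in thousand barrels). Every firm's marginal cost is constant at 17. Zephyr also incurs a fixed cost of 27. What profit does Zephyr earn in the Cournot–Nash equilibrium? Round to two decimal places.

372.03

Each firm earns π_i = (130 - 2Q)q_i - 17q_i.
First-order condition (treating rivals' output as given): 113 - 4q_i - 2·Σ_{j≠i} q_j = 0.
By symmetry each firm produces the same amount; substituting Σ_{j≠i} q_j = 2q_i yields q_i = 113/8.
Price P = 130 - 2·(339/8) = 181/4.
Zephyr's profit: (181/4 - 17)·(113/8) - 27 = 372.0313.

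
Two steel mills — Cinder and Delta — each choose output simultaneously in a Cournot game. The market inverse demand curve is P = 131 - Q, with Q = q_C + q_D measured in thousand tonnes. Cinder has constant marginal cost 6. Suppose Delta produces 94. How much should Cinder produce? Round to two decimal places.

15.50

With the rival's output fixed at 94, Cinder's profit is π_C = (131 - 94 - q_C)q_C - (6q_C) = (37 - q_C)q_C - (6q_C).
∂π_C/∂q_C = 31 - 2q_C = 0, so q_C = 31/2.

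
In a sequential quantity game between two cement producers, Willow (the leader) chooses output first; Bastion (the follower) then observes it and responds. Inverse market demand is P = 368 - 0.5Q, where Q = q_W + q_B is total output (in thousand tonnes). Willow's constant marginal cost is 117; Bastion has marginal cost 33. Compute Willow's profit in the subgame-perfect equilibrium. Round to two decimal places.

6972.25

The follower Bastion best-responds to any q_W: π_B = (368 - 0.5Q)q_B - 33q_B.
∂π_B/∂q_B = 335 - (1/2)q_W - q_B = 0 gives the reaction function q_B = (335 - (1/2)q_W).
The leader anticipates this reaction. Substituting into P = 368 - 0.5Q gives P = 401/2 - (1/4)q_W, so π_W = (401/2 - (1/4)q_W)q_W - 117q_W.
Maximising: ∂π_W/∂q_W = 167/2 - (1/2)q_W = 0, giving q_W = 167.
Then q_B = (335 - (1/2)·167) = 503/2.
Price P = 368 - (1/2)·(837/2) = 635/4.
Willow's profit: (635/4 - 117)·167 = 6972.2500.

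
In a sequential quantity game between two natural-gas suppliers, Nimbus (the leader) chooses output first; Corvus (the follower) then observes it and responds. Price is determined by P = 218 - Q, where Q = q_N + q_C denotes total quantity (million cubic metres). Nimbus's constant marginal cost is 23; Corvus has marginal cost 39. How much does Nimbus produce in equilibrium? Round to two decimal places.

105.50

Solve by backward induction. Given q_N, the follower Corvus maximises π_C = (218 - q_N - q_C)q_C - 39q_C.
Follower FOC: 179 - q_N - 2q_C = 0, so q_C(q_N) = (179 - q_N)/2.
Nimbus substitutes q_C(q_N) into its own profit: π_N = q_N(218 - q_N - (179 - q_N)/2) - 23q_N = (257/2 - (1/2)q_N)q_N - 23q_N.
Leader FOC: 211/2 - q_N = 0, so q_N = 211/2.
Then q_C = (179 - 211/2)/2 = 147/4.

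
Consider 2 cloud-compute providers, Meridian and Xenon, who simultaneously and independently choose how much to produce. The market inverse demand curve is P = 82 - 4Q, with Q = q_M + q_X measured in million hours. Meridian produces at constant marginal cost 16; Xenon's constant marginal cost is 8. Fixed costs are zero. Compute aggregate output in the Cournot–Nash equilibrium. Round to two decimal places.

11.67

Meridian's profit: π_M = (82 - 4Q)q_M - (16q_M). Setting ∂π_M/∂q_M = 0: 66 - 8q_M - 4(q_X) = 0.
Xenon's first-order condition: 74 - 8q_X - 4(q_M) = 0.
Best responses: q_M = (66 - 4q_X)/8, q_X = (74 - 4q_M)/8.
Substituting one into the other gives q_M = 29/6 and q_X = 41/6.
Total output Q = 29/6 + 41/6 = 35/3.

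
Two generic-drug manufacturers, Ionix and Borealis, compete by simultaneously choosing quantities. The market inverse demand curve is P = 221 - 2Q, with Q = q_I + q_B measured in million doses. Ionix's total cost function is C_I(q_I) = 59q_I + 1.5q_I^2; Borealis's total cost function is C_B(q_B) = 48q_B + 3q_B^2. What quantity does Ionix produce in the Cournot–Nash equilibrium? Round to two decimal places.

19.30

Ionix's profit: π_I = (221 - 2Q)q_I - (59q_I + (3/2)q_I²). Setting ∂π_I/∂q_I = 0: 162 - 7q_I - 2(q_B) = 0.
Borealis's first-order condition: 173 - 10q_B - 2(q_I) = 0.
Best responses: q_I = (162 - 2q_B)/7, q_B = (173 - 2q_I)/10.
Solving the pair: q_I = 637/33, q_B = 887/66.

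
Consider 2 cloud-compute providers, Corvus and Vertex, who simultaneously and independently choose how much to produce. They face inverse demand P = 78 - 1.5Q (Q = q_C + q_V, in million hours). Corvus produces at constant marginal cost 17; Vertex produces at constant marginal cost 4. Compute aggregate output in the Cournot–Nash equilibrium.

30

Corvus's profit: π_C = (78 - 1.5Q)q_C - (17q_C). Setting ∂π_C/∂q_C = 0: 61 - 3q_C - (3/2)(q_V) = 0.
Vertex's profit: π_V = (78 - 1.5Q)q_V - (4q_V). Setting ∂π_V/∂q_V = 0: 74 - 3q_V - (3/2)(q_C) = 0.
Rearranging gives the reaction functions q_C = (61 - (3/2)q_V)/3 and q_V = (74 - (3/2)q_C)/3.
Substituting one into the other gives q_C = 32/3 and q_V = 58/3.
Total output Q = 32/3 + 58/3 = 30.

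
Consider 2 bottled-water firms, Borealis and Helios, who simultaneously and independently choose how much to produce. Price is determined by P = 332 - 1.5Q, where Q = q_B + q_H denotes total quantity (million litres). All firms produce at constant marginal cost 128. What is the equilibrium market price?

196

Each firm earns π_i = (332 - 1.5Q)q_i - 128q_i.
Setting ∂π_i/∂q_i = 0 with rivals' quantities fixed: 204 - 3q_i - (3/2)q_j = 0.
By symmetry each firm produces the same amount; substituting q_j = q_i yields q_i = 204/(9/2) = 136/3.
Total output Q = 272/3, so price P = 332 - (3/2)·(272/3) = 196.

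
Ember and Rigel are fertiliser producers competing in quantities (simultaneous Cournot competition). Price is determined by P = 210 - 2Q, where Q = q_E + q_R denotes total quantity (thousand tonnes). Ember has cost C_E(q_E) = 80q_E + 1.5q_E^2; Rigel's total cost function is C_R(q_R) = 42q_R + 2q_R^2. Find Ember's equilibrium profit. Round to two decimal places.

Ember's profit: π_E = (210 - 2Q)q_E - (80q_E + (3/2)q_E²). Setting ∂π_E/∂q_E = 0: 130 - 7q_E - 2(q_R) = 0.
Rigel's profit: π_R = (210 - 2Q)q_R - (42q_R + 2q_R²). Setting ∂π_R/∂q_R = 0: 168 - 8q_R - 2(q_E) = 0.
So q_E = (130 - 2q_R)/7 and q_R = (168 - 2q_E)/8.
Substituting one into the other gives q_E = 176/13 and q_R = 229/13.
Price P = 210 - 2·(405/13) = 1920/13.
Ember's profit: (1920/13)·(176/13) - 80·(176/13) - (3/2)(176/13)² = 641.5148.

641.51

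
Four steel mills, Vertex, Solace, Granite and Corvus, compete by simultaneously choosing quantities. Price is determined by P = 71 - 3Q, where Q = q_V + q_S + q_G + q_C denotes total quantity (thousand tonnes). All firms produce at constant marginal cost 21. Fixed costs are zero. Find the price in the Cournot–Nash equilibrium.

A representative firm's profit is π_i = q_i(71 - 3Q) - 21q_i.
Setting ∂π_i/∂q_i = 0 with rivals' quantities fixed: 50 - 6q_i - 3·Σ_{j≠i} q_j = 0.
By symmetry each firm produces the same amount; substituting Σ_{j≠i} q_j = 3q_i yields q_i = 50/15 = 10/3.
Total output Q = 40/3, so price P = 71 - 3·(40/3) = 31.

31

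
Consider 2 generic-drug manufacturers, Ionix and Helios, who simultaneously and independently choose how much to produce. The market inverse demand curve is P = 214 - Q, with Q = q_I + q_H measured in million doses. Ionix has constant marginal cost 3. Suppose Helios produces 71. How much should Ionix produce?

With the rival's output fixed at 71, Ionix's profit is π_I = (214 - 71 - q_I)q_I - (3q_I) = (143 - q_I)q_I - (3q_I).
∂π_I/∂q_I = 140 - 2q_I = 0, so q_I = 70.

70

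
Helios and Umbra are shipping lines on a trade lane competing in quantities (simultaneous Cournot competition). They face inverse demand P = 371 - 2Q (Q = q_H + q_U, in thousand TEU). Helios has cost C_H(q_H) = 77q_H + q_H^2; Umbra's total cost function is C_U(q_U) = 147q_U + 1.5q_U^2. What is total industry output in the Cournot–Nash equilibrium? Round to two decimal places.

Helios's profit: π_H = (371 - 2Q)q_H - (77q_H + q_H²). Setting ∂π_H/∂q_H = 0: 294 - 6q_H - 2(q_U) = 0.
Umbra's profit: π_U = (371 - 2Q)q_U - (147q_U + (3/2)q_U²). Setting ∂π_U/∂q_U = 0: 224 - 7q_U - 2(q_H) = 0.
So q_H = (294 - 2q_U)/6 and q_U = (224 - 2q_H)/7.
Solving the pair: q_H = 805/19, q_U = 378/19.
Total output Q = 805/19 + 378/19 = 1183/19.

62.26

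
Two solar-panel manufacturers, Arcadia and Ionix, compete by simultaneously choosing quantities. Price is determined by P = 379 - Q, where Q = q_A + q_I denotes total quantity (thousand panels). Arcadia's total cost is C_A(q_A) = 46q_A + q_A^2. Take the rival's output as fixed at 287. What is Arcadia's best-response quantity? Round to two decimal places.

11.50

With the rival's output fixed at 287, Arcadia's profit is π_A = (379 - 287 - q_A)q_A - (46q_A + q_A²) = (92 - q_A)q_A - (46q_A + q_A²).
∂π_A/∂q_A = 46 - 4q_A = 0, so q_A = 23/2.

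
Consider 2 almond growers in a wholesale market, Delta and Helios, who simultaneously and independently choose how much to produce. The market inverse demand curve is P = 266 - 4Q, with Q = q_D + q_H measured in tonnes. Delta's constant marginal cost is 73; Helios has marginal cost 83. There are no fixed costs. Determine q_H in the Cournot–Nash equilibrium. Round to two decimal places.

Delta's profit: π_D = (266 - 4Q)q_D - (73q_D). Setting ∂π_D/∂q_D = 0: 193 - 8q_D - 4(q_H) = 0.
Helios's profit: π_H = (266 - 4Q)q_H - (83q_H). Setting ∂π_H/∂q_H = 0: 183 - 8q_H - 4(q_D) = 0.
So q_D = (193 - 4q_H)/8 and q_H = (183 - 4q_D)/8.
Substituting one into the other gives q_D = 203/12 and q_H = 173/12.

14.42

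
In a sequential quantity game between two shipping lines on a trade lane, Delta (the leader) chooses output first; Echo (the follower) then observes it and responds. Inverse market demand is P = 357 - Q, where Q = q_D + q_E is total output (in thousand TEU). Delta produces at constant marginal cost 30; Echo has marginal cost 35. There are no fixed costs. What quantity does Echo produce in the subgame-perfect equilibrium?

78

Solve by backward induction. Given q_D, the follower Echo maximises π_E = (357 - q_D - q_E)q_E - 35q_E.
∂π_E/∂q_E = 322 - q_D - 2q_E = 0 gives the reaction function q_E = (322 - q_D)/2.
Delta substitutes q_E(q_D) into its own profit: π_D = q_D(357 - q_D - (322 - q_D)/2) - 30q_D = (196 - (1/2)q_D)q_D - 30q_D.
Maximising: ∂π_D/∂q_D = 166 - q_D = 0, giving q_D = 166.
Then q_E = (322 - 166)/2 = 78.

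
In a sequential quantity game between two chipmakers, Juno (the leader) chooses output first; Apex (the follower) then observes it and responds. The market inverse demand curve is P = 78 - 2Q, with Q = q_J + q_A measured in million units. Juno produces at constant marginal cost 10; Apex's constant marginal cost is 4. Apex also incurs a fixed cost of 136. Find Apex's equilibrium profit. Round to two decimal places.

The follower Apex best-responds to any q_J: π_A = (78 - 2Q)q_A - 4q_A.
∂π_A/∂q_A = 74 - 2q_J - 4q_A = 0 gives the reaction function q_A = (74 - 2q_J)/4.
The leader anticipates this reaction. Substituting into P = 78 - 2Q gives P = 41 - q_J, so π_J = (41 - q_J)q_J - 10q_J.
The leader's first-order condition 31 - 2q_J = 0 yields q_J = 31/2.
Then q_A = (74 - 2·(31/2))/4 = 43/4.
Price P = 78 - 2·(105/4) = 51/2.
Apex's profit: (51/2 - 4)·(43/4) - 136 = 761/8.

95.13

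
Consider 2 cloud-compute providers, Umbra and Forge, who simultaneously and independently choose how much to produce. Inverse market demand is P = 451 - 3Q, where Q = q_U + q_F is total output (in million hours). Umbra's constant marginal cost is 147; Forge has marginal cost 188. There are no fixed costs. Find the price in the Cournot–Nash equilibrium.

262

Umbra's profit: π_U = (451 - 3Q)q_U - (147q_U). Setting ∂π_U/∂q_U = 0: 304 - 6q_U - 3(q_F) = 0.
Forge's first-order condition: 263 - 6q_F - 3(q_U) = 0.
Best responses: q_U = (304 - 3q_F)/6, q_F = (263 - 3q_U)/6.
Substituting one into the other gives q_U = 115/3 and q_F = 74/3.
Total output Q = 63, so price P = 451 - 3·63 = 262.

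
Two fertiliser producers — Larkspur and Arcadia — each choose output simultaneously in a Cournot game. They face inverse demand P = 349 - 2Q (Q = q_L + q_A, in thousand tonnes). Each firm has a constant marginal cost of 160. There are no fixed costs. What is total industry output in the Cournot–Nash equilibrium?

A representative firm's profit is π_i = q_i(349 - 2Q) - 160q_i.
Setting ∂π_i/∂q_i = 0 with rivals' quantities fixed: 189 - 4q_i - 2q_j = 0.
With identical firms every q_j equals q_i, so q_j = q_i and 189 = 6q_i, giving q_i = 63/2.
Total output Q = 63/2 + 63/2 = 63.

63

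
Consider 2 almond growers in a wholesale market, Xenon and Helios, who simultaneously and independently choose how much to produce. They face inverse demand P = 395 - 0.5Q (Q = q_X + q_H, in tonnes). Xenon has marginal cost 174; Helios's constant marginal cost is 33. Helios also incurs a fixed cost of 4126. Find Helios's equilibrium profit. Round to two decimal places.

52098.22

Xenon's profit: π_X = (395 - 0.5Q)q_X - (174q_X). Setting ∂π_X/∂q_X = 0: 221 - q_X - (1/2)(q_H) = 0.
Helios's profit: π_H = (395 - 0.5Q)q_H - (33q_H). Setting ∂π_H/∂q_H = 0: 362 - q_H - (1/2)(q_X) = 0.
Best responses: q_X = (221 - (1/2)q_H), q_H = (362 - (1/2)q_X).
Solving the pair: q_X = 160/3, q_H = 1006/3.
Price P = 395 - (1/2)·(1166/3) = 602/3.
Helios's profit: (602/3 - 33)·(1006/3) - 4126 = 52098.2222.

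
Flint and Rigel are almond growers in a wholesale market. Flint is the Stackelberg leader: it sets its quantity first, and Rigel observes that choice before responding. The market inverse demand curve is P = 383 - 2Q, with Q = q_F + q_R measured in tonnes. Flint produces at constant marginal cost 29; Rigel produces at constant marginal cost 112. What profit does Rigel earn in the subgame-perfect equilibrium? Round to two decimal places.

Solve by backward induction. Given q_F, the follower Rigel maximises π_R = (383 - 2q_F - 2q_R)q_R - 112q_R.
Setting the follower's marginal profit to zero, 271 - 2q_F - 4q_R = 0, i.e. q_R = (271 - 2q_F)/4.
Flint substitutes q_R(q_F) into its own profit: π_F = q_F(383 - 2q_F - (271 - 2q_F)/2) - 29q_F = (495/2 - q_F)q_F - 29q_F.
Leader FOC: 437/2 - 2q_F = 0, so q_F = 437/4.
Then q_R = (271 - 2·(437/4))/4 = 105/8.
Price P = 383 - 2·(979/8) = 553/4.
Rigel's profit: (553/4 - 112)·(105/8) = 344.5313.

344.53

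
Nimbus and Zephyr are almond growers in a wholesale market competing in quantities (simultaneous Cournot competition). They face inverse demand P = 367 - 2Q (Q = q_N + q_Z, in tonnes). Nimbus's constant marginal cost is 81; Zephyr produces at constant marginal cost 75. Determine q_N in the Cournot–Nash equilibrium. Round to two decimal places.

46.67

Nimbus's profit: π_N = (367 - 2Q)q_N - (81q_N). Setting ∂π_N/∂q_N = 0: 286 - 4q_N - 2(q_Z) = 0.
Zephyr's profit: π_Z = (367 - 2Q)q_Z - (75q_Z). Setting ∂π_Z/∂q_Z = 0: 292 - 4q_Z - 2(q_N) = 0.
Best responses: q_N = (286 - 2q_Z)/4, q_Z = (292 - 2q_N)/4.
Substituting one into the other gives q_N = 140/3 and q_Z = 149/3.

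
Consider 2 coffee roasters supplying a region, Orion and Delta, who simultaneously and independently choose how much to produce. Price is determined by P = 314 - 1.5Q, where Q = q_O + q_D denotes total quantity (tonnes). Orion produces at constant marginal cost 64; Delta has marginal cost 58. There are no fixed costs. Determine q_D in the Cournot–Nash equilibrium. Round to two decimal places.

Orion's profit: π_O = (314 - 1.5Q)q_O - (64q_O). Setting ∂π_O/∂q_O = 0: 250 - 3q_O - (3/2)(q_D) = 0.
Delta's first-order condition: 256 - 3q_D - (3/2)(q_O) = 0.
Best responses: q_O = (250 - (3/2)q_D)/3, q_D = (256 - (3/2)q_O)/3.
Substituting one into the other gives q_O = 488/9 and q_D = 524/9.

58.22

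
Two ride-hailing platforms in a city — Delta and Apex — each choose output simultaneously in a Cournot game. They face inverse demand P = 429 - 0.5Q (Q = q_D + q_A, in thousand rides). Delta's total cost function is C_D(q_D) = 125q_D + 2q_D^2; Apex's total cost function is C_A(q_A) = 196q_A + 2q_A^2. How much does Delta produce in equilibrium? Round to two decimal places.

56.71

Delta's profit: π_D = (429 - 0.5Q)q_D - (125q_D + 2q_D²). Setting ∂π_D/∂q_D = 0: 304 - 5q_D - (1/2)(q_A) = 0.
Apex's profit: π_A = (429 - 0.5Q)q_A - (196q_A + 2q_A²). Setting ∂π_A/∂q_A = 0: 233 - 5q_A - (1/2)(q_D) = 0.
Best responses: q_D = (304 - (1/2)q_A)/5, q_A = (233 - (1/2)q_D)/5.
Solving the pair: q_D = 56.7071, q_A = 40.9293.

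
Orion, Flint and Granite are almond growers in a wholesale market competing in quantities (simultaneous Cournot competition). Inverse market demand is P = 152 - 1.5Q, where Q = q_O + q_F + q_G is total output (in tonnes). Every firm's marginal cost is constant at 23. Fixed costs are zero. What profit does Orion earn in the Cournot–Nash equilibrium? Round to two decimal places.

693.38

Each firm earns π_i = (152 - 1.5Q)q_i - 23q_i.
First-order condition (treating rivals' output as given): 129 - 3q_i - (3/2)·Σ_{j≠i} q_j = 0.
With identical firms every q_j equals q_i, so Σ_{j≠i} q_j = 2q_i and 129 = 6q_i, giving q_i = 43/2.
Price P = 152 - (3/2)·(129/2) = 221/4.
Orion's profit: (221/4 - 23)·(43/2) = 693.3750.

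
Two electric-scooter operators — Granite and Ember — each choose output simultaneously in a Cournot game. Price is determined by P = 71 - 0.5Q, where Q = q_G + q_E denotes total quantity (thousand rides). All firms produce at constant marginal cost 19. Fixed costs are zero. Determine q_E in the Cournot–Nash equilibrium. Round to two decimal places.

A representative firm's profit is π_i = q_i(71 - 0.5Q) - 19q_i.
First-order condition (treating rivals' output as given): 52 - q_i - (1/2)q_j = 0.
With identical firms every q_j equals q_i, so q_j = q_i and 52 = (3/2)q_i, giving q_i = 104/3.

34.67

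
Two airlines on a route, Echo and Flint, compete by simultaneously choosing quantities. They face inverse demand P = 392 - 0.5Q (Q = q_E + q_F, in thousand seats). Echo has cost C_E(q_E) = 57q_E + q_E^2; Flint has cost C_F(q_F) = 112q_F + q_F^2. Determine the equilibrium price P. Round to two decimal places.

Echo's profit: π_E = (392 - 0.5Q)q_E - (57q_E + q_E²). Setting ∂π_E/∂q_E = 0: 335 - 3q_E - (1/2)(q_F) = 0.
Flint's profit: π_F = (392 - 0.5Q)q_F - (112q_F + q_F²). Setting ∂π_F/∂q_F = 0: 280 - 3q_F - (1/2)(q_E) = 0.
So q_E = (335 - (1/2)q_F)/3 and q_F = (280 - (1/2)q_E)/3.
Substituting one into the other gives q_E = 692/7 and q_F = 538/7.
Total output Q = 1230/7, so price P = 392 - (1/2)·(1230/7) = 304.1429.

304.14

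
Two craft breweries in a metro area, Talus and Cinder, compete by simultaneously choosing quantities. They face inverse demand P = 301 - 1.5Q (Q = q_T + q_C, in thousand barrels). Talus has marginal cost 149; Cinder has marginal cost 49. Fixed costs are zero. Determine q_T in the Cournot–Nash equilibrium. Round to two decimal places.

Talus's profit: π_T = (301 - 1.5Q)q_T - (149q_T). Setting ∂π_T/∂q_T = 0: 152 - 3q_T - (3/2)(q_C) = 0.
Cinder's profit: π_C = (301 - 1.5Q)q_C - (49q_C). Setting ∂π_C/∂q_C = 0: 252 - 3q_C - (3/2)(q_T) = 0.
Best responses: q_T = (152 - (3/2)q_C)/3, q_C = (252 - (3/2)q_T)/3.
Solving the pair: q_T = 104/9, q_C = 704/9.

11.56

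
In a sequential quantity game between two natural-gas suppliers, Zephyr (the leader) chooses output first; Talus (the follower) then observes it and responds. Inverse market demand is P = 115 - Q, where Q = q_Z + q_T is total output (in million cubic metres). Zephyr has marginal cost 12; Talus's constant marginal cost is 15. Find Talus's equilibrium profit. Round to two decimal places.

Solve by backward induction. Given q_Z, the follower Talus maximises π_T = (115 - q_Z - q_T)q_T - 15q_T.
Setting the follower's marginal profit to zero, 100 - q_Z - 2q_T = 0, i.e. q_T = (100 - q_Z)/2.
The leader anticipates this reaction. Substituting into P = 115 - Q gives P = 65 - (1/2)q_Z, so π_Z = (65 - (1/2)q_Z)q_Z - 12q_Z.
Maximising: ∂π_Z/∂q_Z = 53 - q_Z = 0, giving q_Z = 53.
Then q_T = (100 - 53)/2 = 47/2.
Price P = 115 - 153/2 = 77/2.
Talus's profit: (77/2 - 15)·(47/2) = 552.2500.

552.25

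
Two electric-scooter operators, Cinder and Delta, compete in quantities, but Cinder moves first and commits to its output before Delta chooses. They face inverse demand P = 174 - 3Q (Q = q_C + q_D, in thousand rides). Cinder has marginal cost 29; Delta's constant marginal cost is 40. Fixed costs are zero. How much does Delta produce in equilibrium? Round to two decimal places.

Solve by backward induction. Given q_C, the follower Delta maximises π_D = (174 - 3q_C - 3q_D)q_D - 40q_D.
∂π_D/∂q_D = 134 - 3q_C - 6q_D = 0 gives the reaction function q_D = (134 - 3q_C)/6.
Cinder substitutes q_D(q_C) into its own profit: π_C = q_C(174 - 3q_C - (134 - 3q_C)/2) - 29q_C = (107 - (3/2)q_C)q_C - 29q_C.
Maximising: ∂π_C/∂q_C = 78 - 3q_C = 0, giving q_C = 26.
Then q_D = (134 - 3·26)/6 = 28/3.

9.33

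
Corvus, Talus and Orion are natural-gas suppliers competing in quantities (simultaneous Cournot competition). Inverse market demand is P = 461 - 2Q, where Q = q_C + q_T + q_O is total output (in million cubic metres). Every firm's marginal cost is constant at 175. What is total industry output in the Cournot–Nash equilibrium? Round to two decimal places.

A representative firm's profit is π_i = q_i(461 - 2Q) - 175q_i.
First-order condition (treating rivals' output as given): 286 - 4q_i - 2·Σ_{j≠i} q_j = 0.
With identical firms every q_j equals q_i, so Σ_{j≠i} q_j = 2q_i and 286 = 8q_i, giving q_i = 143/4.
Total output Q = 143/4 + 143/4 + 143/4 = 429/4.

107.25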